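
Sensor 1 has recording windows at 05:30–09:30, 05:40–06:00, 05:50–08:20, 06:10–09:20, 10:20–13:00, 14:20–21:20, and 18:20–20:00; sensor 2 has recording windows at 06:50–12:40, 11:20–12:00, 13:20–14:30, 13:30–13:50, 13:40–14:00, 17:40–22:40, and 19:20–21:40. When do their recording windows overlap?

A, merged: 05:30–09:30, 10:20–13:00, 14:20–21:20.
B, merged: 06:50–12:40, 13:20–14:30, 17:40–22:40.
05:30–09:30 meets the second set on 06:50–09:30.
10:20–13:00 meets the second set on 10:20–12:40.
14:20–21:20 meets the second set on 14:20–14:30, 17:40–21:20.

06:50–09:30, 10:20–12:40, 14:20–14:30, 17:40–21:20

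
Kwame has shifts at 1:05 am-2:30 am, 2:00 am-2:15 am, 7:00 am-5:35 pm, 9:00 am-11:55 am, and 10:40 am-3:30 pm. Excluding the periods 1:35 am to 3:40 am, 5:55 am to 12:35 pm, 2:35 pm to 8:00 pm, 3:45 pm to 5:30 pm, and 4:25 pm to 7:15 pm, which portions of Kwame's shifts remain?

1:05 am–1:35 am, 12:35 pm–2:35 pm

First set merges to 1:05 am–2:30 am, 7:00 am–5:35 pm.
Second set merges to 1:35 am–3:40 am, 5:55 am–12:35 pm, 2:35 pm–8:00 pm.
1:05 am–2:30 am minus B → 1:05 am–1:35 am.
7:00 am–5:35 pm minus B → 12:35 pm–2:35 pm.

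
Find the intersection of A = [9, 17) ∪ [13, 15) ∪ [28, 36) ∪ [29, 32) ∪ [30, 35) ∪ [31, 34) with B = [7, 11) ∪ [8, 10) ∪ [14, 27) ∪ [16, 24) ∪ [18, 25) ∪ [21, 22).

[9, 11) ∪ [14, 17)

A, merged: [9, 17), [28, 36).
B, merged: [7, 11), [14, 27).
[9, 17) meets the second set on [9, 11), [14, 17).
[28, 36): no overlap with the second set.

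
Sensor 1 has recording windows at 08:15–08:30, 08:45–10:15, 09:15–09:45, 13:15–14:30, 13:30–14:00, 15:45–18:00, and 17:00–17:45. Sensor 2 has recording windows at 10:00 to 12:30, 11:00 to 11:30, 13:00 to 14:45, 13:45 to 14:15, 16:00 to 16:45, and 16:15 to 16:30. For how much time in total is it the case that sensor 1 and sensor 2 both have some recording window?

A, merged: 08:15–08:30, 08:45–10:15, 13:15–14:30, 15:45–18:00.
B, merged: 10:00–12:30, 13:00–14:45, 16:00–16:45.
A ∩ B = 10:00–10:15, 13:15–14:30, 16:00–16:45.
Total: 15 min + 1 h 15 min + 45 min = 2 h 15 min.

2 h 15 min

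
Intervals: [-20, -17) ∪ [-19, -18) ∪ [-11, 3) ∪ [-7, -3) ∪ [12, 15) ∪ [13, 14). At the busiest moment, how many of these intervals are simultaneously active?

At -19, 2 of the intervals are simultaneously active.
No point has more.

2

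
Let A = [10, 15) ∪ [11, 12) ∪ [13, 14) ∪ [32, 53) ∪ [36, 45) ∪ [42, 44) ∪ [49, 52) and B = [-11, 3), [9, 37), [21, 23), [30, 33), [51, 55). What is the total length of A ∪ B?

A, merged: [10, 15), [32, 53).
B, merged: [-11, 3), [9, 37), [51, 55).
A ∪ B = [-11, 3), [9, 55).
Total: 14 + 46 = 60.

60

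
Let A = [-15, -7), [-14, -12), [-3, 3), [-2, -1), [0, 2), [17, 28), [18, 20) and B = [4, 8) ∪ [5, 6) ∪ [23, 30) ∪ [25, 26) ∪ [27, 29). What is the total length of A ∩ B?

5

Merge the first list: [-15, -7), [-3, 3), [17, 28).
Merge the second list: [4, 8), [23, 30).
A ∩ B = [23, 28).
Total: 5.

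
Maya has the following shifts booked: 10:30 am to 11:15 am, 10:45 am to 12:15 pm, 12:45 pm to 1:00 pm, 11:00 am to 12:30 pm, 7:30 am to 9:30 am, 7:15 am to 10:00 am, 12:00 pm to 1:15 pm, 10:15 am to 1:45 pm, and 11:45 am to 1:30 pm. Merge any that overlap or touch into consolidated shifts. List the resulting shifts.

7:15 am–10:00 am, 10:15 am–1:45 pm

Sort by start: 7:15 am–10:00 am, 7:30 am–9:30 am, 10:15 am–1:45 pm, 10:30 am–11:15 am, 10:45 am–12:15 pm, 11:00 am–12:30 pm, 11:45 am–1:30 pm, 12:00 pm–1:15 pm, 12:45 pm–1:00 pm.
7:30 am–9:30 am overlaps/touches 7:15 am–10:00 am → extend to 7:15 am–10:00 am.
10:15 am–1:45 pm is disjoint → start new block.
10:30 am–11:15 am overlaps/touches 10:15 am–1:45 pm → extend to 10:15 am–1:45 pm.
10:45 am–12:15 pm overlaps/touches 10:15 am–1:45 pm → extend to 10:15 am–1:45 pm.
11:00 am–12:30 pm overlaps/touches 10:15 am–1:45 pm → extend to 10:15 am–1:45 pm.
11:45 am–1:30 pm overlaps/touches 10:15 am–1:45 pm → extend to 10:15 am–1:45 pm.
12:00 pm–1:15 pm overlaps/touches 10:15 am–1:45 pm → extend to 10:15 am–1:45 pm.
12:45 pm–1:00 pm overlaps/touches 10:15 am–1:45 pm → extend to 10:15 am–1:45 pm.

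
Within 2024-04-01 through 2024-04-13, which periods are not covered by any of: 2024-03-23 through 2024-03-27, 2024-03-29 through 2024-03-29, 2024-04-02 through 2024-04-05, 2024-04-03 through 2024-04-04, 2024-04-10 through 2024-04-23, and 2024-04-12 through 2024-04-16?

The merged coverage is 2024-03-23 through 2024-03-27, 2024-03-29 through 2024-03-29, 2024-04-02 through 2024-04-05, 2024-04-10 through 2024-04-23.
Gaps within 2024-04-01 through 2024-04-13: 2024-04-01 through 2024-04-01, 2024-04-06 through 2024-04-09.

2024-04-01 through 2024-04-01, 2024-04-06 through 2024-04-09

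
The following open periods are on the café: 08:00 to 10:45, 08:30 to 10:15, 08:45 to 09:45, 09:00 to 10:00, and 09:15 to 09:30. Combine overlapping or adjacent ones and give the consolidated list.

08:30-10:15 overlaps/touches 08:00-10:45 → extend to 08:00-10:45.
08:45-09:45 overlaps/touches 08:00-10:45 → extend to 08:00-10:45.
09:00-10:00 overlaps/touches 08:00-10:45 → extend to 08:00-10:45.
09:15-09:30 overlaps/touches 08:00-10:45 → extend to 08:00-10:45.

08:00-10:45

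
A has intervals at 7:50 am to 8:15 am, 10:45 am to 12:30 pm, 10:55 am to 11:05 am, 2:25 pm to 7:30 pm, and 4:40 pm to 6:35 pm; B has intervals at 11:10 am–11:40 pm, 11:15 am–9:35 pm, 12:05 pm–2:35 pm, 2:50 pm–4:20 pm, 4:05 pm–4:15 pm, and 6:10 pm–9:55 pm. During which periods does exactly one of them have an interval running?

7:50 am–8:15 am, 10:45 am–11:10 am, 12:30 pm–2:25 pm, 7:30 pm–11:40 pm

A, merged: 7:50 am–8:15 am, 10:45 am–12:30 pm, 2:25 pm–7:30 pm.
B, merged: 11:10 am–11:40 pm.
A but not B: 7:50 am–8:15 am, 10:45 am–11:10 am.
B but not A: 12:30 pm–2:25 pm, 7:30 pm–11:40 pm.
Combining gives A △ B.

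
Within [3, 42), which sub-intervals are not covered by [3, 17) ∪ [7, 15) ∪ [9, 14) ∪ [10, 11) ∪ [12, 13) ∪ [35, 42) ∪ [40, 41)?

[17, 35)

The merged coverage is [3, 17), [35, 42).
Gaps within [3, 42): [17, 35).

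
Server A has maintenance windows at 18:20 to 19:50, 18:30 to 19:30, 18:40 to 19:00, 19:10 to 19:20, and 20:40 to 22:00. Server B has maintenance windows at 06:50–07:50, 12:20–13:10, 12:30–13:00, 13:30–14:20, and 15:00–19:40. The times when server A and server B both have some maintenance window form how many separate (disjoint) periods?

1

First set merges to 18:20–19:50, 20:40–22:00.
Second set merges to 06:50–07:50, 12:20–13:10, 13:30–14:20, 15:00–19:40.
A ∩ B = 18:20–19:40.
That is 1 disjoint piece.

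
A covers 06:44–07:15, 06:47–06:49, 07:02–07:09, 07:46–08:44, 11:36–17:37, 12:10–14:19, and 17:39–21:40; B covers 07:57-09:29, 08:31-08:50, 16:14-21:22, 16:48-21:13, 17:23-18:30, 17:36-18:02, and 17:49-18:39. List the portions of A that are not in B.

A, merged: 06:44–07:15, 07:46–08:44, 11:36–17:37, 17:39–21:40.
B, merged: 07:57–09:29, 16:14–21:22.
06:44–07:15: no B overlap → unchanged.
07:46–08:44 minus B → 07:46–07:57.
11:36–17:37 minus B → 11:36–16:14.
17:39–21:40 minus B → 21:22–21:40.

06:44–07:15, 07:46–07:57, 11:36–16:14, 21:22–21:40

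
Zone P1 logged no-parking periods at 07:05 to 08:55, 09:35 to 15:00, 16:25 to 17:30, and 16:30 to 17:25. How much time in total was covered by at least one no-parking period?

8 h 20 min

Merged: 07:05–08:55, 09:35–15:00, 16:25–17:30.
Lengths: 1 h 50 min + 5 h 25 min + 1 h 5 min = 8 h 20 min.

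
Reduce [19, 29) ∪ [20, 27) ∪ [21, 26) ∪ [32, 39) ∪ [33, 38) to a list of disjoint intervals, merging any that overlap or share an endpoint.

[19, 29) ∪ [32, 39)

[20, 27) overlaps/touches [19, 29) → extend to [19, 29).
[21, 26) overlaps/touches [19, 29) → extend to [19, 29).
[32, 39) is disjoint → start new block.
[33, 38) overlaps/touches [32, 39) → extend to [32, 39).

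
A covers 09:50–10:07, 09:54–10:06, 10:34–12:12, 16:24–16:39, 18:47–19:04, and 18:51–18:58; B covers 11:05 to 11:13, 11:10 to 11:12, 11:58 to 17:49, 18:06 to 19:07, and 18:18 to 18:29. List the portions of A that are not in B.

Merge the first list: 09:50–10:07, 10:34–12:12, 16:24–16:39, 18:47–19:04.
Merge the second list: 11:05–11:13, 11:58–17:49, 18:06–19:07.
09:50–10:07: no B overlap → unchanged.
10:34–12:12 minus B → 10:34–11:05, 11:13–11:58.
16:24–16:39: fully covered by B → removed.
18:47–19:04: fully covered by B → removed.

09:50–10:07, 10:34–11:05, 11:13–11:58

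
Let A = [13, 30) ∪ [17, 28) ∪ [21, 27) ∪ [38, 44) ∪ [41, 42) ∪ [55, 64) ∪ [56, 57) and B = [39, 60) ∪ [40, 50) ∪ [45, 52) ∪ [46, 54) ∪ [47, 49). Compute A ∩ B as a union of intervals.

First set merges to [13, 30), [38, 44), [55, 64).
Second set merges to [39, 60).
[13, 30) meets no B interval.
[38, 44) ∩ B → [39, 44).
[55, 64) ∩ B → [55, 60).

[39, 44) ∪ [55, 60)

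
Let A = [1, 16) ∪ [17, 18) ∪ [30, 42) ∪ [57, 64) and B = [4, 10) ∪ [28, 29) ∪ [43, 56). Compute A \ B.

[1, 4) ∪ [10, 16) ∪ [17, 18) ∪ [30, 42) ∪ [57, 64)

[1, 16) \ B = [1, 4), [10, 16).
[17, 18): nothing removed.
[30, 42): nothing removed.
[57, 64): nothing removed.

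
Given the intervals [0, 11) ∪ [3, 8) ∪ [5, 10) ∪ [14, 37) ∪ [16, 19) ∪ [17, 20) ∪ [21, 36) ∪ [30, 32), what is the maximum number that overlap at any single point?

At 5, 3 of the intervals are simultaneously active.
No point has more.

3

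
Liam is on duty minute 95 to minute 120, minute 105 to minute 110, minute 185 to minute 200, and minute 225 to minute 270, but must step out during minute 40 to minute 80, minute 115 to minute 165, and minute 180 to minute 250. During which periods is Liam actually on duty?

minute 95 to minute 115, minute 250 to minute 270

First set merges to minute 95 to minute 120, minute 185 to minute 200, minute 225 to minute 270.
minute 95 to minute 120 minus B → minute 95 to minute 115.
minute 185 to minute 200: fully covered by B → removed.
minute 225 to minute 270 minus B → minute 250 to minute 270.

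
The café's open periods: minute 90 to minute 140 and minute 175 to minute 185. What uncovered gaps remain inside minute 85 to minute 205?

Covered (merged): minute 90 to minute 140, minute 175 to minute 185.
Complement within minute 85 to minute 205: minute 85 to minute 90, minute 140 to minute 175, minute 185 to minute 205.

minute 85 to minute 90, minute 140 to minute 175, minute 185 to minute 205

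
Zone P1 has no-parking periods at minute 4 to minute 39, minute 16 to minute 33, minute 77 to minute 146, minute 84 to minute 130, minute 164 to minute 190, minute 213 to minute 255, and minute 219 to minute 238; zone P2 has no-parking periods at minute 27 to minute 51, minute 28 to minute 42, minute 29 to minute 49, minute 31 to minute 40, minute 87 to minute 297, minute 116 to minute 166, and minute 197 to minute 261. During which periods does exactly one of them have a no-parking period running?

A, merged: minute 4 to minute 39, minute 77 to minute 146, minute 164 to minute 190, minute 213 to minute 255.
B, merged: minute 27 to minute 51, minute 87 to minute 297.
A \ B = minute 4 to minute 27, minute 77 to minute 87.
B \ A = minute 39 to minute 51, minute 146 to minute 164, minute 190 to minute 213, minute 255 to minute 297.
Union of the two gives the symmetric difference.

minute 4 to minute 27, minute 39 to minute 51, minute 77 to minute 87, minute 146 to minute 164, minute 190 to minute 213, minute 255 to minute 297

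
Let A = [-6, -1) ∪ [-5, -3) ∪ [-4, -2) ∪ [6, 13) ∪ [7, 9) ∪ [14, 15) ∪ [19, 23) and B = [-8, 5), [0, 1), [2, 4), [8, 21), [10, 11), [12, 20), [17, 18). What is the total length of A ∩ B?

A, merged: [-6, -1), [6, 13), [14, 15), [19, 23).
B, merged: [-8, 5), [8, 21).
A ∩ B = [-6, -1), [8, 13), [14, 15), [19, 21).
Total: 5 + 5 + 1 + 2 = 13.

13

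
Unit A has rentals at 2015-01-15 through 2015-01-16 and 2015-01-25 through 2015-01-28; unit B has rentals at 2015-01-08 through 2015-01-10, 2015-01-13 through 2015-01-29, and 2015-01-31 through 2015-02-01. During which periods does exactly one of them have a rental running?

2015-01-08 through 2015-01-10, 2015-01-13 through 2015-01-14, 2015-01-17 through 2015-01-24, 2015-01-29 through 2015-01-29, 2015-01-31 through 2015-02-01

A \ B = none.
B \ A = 2015-01-08 through 2015-01-10, 2015-01-13 through 2015-01-14, 2015-01-17 through 2015-01-24, 2015-01-29 through 2015-01-29, 2015-01-31 through 2015-02-01.
Union of the two gives the symmetric difference.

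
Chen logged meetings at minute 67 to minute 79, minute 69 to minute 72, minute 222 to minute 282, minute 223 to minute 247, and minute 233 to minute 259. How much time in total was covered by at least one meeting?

Merged: minute 67 to minute 79, minute 222 to minute 282.
Lengths: 12 minutes + 60 minutes = 72 minutes.

72 minutes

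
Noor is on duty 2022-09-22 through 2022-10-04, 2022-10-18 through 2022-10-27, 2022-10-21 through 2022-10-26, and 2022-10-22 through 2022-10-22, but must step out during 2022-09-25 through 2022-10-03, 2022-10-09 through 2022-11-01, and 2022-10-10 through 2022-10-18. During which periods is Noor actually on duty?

2022-09-22 through 2022-09-24, 2022-10-04 through 2022-10-04

First set merges to 2022-09-22 through 2022-10-04, 2022-10-18 through 2022-10-27.
Second set merges to 2022-09-25 through 2022-10-03, 2022-10-09 through 2022-11-01.
2022-09-22 through 2022-10-04 with B removed leaves 2022-09-22 through 2022-09-24, 2022-10-04 through 2022-10-04.
2022-10-18 through 2022-10-27 lies entirely inside B → drops out.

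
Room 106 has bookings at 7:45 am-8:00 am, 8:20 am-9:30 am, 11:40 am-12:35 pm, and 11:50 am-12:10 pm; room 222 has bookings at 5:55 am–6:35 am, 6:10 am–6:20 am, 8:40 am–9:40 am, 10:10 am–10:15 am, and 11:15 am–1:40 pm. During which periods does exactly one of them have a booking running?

Merge the first list: 7:45 am-8:00 am, 8:20 am-9:30 am, 11:40 am-12:35 pm.
Merge the second list: 5:55 am-6:35 am, 8:40 am-9:40 am, 10:10 am-10:15 am, 11:15 am-1:40 pm.
A but not B: 7:45 am-8:00 am, 8:20 am-8:40 am.
B but not A: 5:55 am-6:35 am, 9:30 am-9:40 am, 10:10 am-10:15 am, 11:15 am-11:40 am, 12:35 pm-1:40 pm.
Combining gives A △ B.

5:55 am-6:35 am, 7:45 am-8:00 am, 8:20 am-8:40 am, 9:30 am-9:40 am, 10:10 am-10:15 am, 11:15 am-11:40 am, 12:35 pm-1:40 pm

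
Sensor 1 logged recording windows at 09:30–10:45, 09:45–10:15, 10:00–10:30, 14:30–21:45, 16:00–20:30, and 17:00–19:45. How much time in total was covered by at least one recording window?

8 h 30 min

Merged: 09:30–10:45, 14:30–21:45.
Lengths: 1 h 15 min + 7 h 15 min = 8 h 30 min.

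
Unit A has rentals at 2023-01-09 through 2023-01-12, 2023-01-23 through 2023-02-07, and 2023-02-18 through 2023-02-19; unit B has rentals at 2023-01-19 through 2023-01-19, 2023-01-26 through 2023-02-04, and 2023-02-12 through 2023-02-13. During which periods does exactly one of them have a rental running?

A \ B = 2023-01-09 through 2023-01-12, 2023-01-23 through 2023-01-25, 2023-02-05 through 2023-02-07, 2023-02-18 through 2023-02-19.
B \ A = 2023-01-19 through 2023-01-19, 2023-02-12 through 2023-02-13.
Union of the two gives the symmetric difference.

2023-01-09 through 2023-01-12, 2023-01-19 through 2023-01-19, 2023-01-23 through 2023-01-25, 2023-02-05 through 2023-02-07, 2023-02-12 through 2023-02-13, 2023-02-18 through 2023-02-19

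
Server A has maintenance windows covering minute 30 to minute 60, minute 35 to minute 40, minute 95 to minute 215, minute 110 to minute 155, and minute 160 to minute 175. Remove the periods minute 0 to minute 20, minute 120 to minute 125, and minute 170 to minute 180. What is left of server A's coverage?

Merge the first list: minute 30 to minute 60, minute 95 to minute 215.
minute 30 to minute 60: no B overlap → unchanged.
minute 95 to minute 215 minus B → minute 95 to minute 120, minute 125 to minute 170, minute 180 to minute 215.

minute 30 to minute 60, minute 95 to minute 120, minute 125 to minute 170, minute 180 to minute 215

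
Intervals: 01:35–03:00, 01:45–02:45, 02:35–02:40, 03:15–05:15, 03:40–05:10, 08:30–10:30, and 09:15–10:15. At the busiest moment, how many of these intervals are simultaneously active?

Sweep endpoints in order; track running count of active intervals.
Peak of 3 reached at 02:35.

3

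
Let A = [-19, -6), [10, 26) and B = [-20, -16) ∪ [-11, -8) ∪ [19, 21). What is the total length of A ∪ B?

30

A ∪ B = [-20, -6), [10, 26).
Total: 14 + 16 = 30.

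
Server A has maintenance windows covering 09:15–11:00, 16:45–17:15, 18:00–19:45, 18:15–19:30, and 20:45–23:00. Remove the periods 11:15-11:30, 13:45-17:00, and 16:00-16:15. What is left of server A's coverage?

09:15–11:00, 17:00–17:15, 18:00–19:45, 20:45–23:00

First set merges to 09:15–11:00, 16:45–17:15, 18:00–19:45, 20:45–23:00.
Second set merges to 11:15–11:30, 13:45–17:00.
09:15–11:00: nothing removed.
16:45–17:15 \ B = 17:00–17:15.
18:00–19:45: nothing removed.
20:45–23:00: nothing removed.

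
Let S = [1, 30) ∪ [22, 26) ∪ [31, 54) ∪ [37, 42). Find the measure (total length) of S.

Merged: [1, 30), [31, 54).
Lengths: 29 + 23 = 52.

52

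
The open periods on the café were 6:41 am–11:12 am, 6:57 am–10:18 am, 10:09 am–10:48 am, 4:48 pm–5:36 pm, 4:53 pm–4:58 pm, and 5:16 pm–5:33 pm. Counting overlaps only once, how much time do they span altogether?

Merged: 6:41 am–11:12 am, 4:48 pm–5:36 pm.
Lengths: 4 h 31 min + 48 min = 5 h 19 min.

5 h 19 min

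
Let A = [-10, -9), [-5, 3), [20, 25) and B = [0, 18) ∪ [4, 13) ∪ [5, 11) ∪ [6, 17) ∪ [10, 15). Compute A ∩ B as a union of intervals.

B, merged: [0, 18).
[-10, -9) falls entirely outside B.
[-5, 3) overlaps B on [0, 3).
[20, 25) falls entirely outside B.

[0, 3)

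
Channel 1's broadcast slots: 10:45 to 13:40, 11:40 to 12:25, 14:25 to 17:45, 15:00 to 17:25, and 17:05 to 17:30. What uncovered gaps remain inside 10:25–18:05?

The merged coverage is 10:45–13:40, 14:25–17:45.
Complement within 10:25–18:05: 10:25–10:45, 13:40–14:25, 17:45–18:05.

10:25–10:45, 13:40–14:25, 17:45–18:05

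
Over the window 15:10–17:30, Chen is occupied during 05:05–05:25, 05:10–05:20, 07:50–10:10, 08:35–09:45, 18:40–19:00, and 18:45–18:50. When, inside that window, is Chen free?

15:10–17:30

After merging, the occupied span is 05:05–05:25, 07:50–10:10, 18:40–19:00.
Gaps within 15:10–17:30: 15:10–17:30.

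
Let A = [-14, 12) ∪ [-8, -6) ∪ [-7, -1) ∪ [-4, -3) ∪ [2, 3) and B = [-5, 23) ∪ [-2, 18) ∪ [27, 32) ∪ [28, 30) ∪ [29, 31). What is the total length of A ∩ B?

17

Merge the first list: [-14, 12).
Merge the second list: [-5, 23), [27, 32).
A ∩ B = [-5, 12).
Total: 17.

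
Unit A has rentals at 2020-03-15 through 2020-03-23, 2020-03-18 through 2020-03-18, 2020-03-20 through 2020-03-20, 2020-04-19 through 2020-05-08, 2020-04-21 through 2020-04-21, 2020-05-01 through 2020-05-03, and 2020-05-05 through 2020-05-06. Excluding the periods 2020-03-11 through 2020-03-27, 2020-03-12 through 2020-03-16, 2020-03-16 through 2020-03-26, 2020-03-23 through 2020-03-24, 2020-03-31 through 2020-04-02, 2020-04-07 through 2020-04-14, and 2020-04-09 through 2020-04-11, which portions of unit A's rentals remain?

2020-04-19 through 2020-05-08

Merge the first list: 2020-03-15 through 2020-03-23, 2020-04-19 through 2020-05-08.
Merge the second list: 2020-03-11 through 2020-03-27, 2020-03-31 through 2020-04-02, 2020-04-07 through 2020-04-14.
2020-03-15 through 2020-03-23 lies entirely inside B → drops out.
2020-04-19 through 2020-05-08 is untouched.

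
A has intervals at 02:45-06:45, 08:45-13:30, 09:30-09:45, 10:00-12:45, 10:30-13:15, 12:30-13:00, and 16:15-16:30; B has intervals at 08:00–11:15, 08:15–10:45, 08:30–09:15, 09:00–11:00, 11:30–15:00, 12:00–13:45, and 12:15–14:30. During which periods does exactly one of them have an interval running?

02:45-06:45, 08:00-08:45, 11:15-11:30, 13:30-15:00, 16:15-16:30

First set merges to 02:45-06:45, 08:45-13:30, 16:15-16:30.
Second set merges to 08:00-11:15, 11:30-15:00.
A but not B: 02:45-06:45, 11:15-11:30, 16:15-16:30.
B but not A: 08:00-08:45, 13:30-15:00.
Combining gives A △ B.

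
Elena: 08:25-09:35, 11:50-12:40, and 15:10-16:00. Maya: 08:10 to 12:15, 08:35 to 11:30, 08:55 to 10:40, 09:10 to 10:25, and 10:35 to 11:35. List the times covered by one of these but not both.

B, merged: 08:10–12:15.
A \ B = 12:15–12:40, 15:10–16:00.
B \ A = 08:10–08:25, 09:35–11:50.
Union of the two gives the symmetric difference.

08:10–08:25, 09:35–11:50, 12:15–12:40, 15:10–16:00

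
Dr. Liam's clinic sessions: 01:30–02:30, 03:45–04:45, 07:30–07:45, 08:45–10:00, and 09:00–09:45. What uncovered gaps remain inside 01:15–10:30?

01:15-01:30, 02:30-03:45, 04:45-07:30, 07:45-08:45, 10:00-10:30

After merging, the occupied span is 01:30-02:30, 03:45-04:45, 07:30-07:45, 08:45-10:00.
Complement within 01:15-10:30: 01:15-01:30, 02:30-03:45, 04:45-07:30, 07:45-08:45, 10:00-10:30.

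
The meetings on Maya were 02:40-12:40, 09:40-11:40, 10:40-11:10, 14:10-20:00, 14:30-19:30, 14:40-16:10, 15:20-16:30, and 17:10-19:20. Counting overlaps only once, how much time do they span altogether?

Merged: 02:40–12:40, 14:10–20:00.
Lengths: 10 h + 5 h 50 min = 15 h 50 min.

15 h 50 min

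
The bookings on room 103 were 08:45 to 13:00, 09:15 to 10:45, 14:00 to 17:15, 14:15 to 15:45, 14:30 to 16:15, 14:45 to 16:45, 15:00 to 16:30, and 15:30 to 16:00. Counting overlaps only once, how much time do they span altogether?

Merged: 08:45-13:00, 14:00-17:15.
Lengths: 4 h 15 min + 3 h 15 min = 7 h 30 min.

7 h 30 min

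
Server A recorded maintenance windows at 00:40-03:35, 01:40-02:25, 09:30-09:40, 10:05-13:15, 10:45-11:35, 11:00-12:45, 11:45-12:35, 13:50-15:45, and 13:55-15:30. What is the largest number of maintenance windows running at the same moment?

3

Walk the sorted start/end points keeping a running depth.
The depth first hits 3 at 11:00.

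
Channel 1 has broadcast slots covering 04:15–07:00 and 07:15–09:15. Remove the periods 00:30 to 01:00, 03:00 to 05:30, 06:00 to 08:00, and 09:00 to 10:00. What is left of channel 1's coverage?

05:30–06:00, 08:00–09:00

04:15–07:00 \ B = 05:30–06:00.
07:15–09:15 \ B = 08:00–09:00.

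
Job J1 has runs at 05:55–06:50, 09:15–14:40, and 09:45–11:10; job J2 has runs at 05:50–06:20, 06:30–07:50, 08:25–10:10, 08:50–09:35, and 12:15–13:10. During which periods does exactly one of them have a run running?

A, merged: 05:55-06:50, 09:15-14:40.
B, merged: 05:50-06:20, 06:30-07:50, 08:25-10:10, 12:15-13:10.
A but not B: 06:20-06:30, 10:10-12:15, 13:10-14:40.
B but not A: 05:50-05:55, 06:50-07:50, 08:25-09:15.
Combining gives A △ B.

05:50-05:55, 06:20-06:30, 06:50-07:50, 08:25-09:15, 10:10-12:15, 13:10-14:40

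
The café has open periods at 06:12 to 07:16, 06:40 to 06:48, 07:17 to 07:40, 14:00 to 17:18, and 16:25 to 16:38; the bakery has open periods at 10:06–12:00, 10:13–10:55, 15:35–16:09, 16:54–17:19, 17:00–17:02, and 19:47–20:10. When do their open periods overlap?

First set merges to 06:12–07:16, 07:17–07:40, 14:00–17:18.
Second set merges to 10:06–12:00, 15:35–16:09, 16:54–17:19, 19:47–20:10.
06:12–07:16 meets no B interval.
07:17–07:40 meets no B interval.
14:00–17:18 ∩ B → 15:35–16:09, 16:54–17:18.

15:35–16:09, 16:54–17:18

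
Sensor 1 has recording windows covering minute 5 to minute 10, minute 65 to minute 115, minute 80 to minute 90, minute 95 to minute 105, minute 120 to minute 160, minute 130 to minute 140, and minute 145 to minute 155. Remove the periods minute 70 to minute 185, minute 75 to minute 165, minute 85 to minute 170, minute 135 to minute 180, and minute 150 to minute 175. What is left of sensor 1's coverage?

minute 5 to minute 10, minute 65 to minute 70

A, merged: minute 5 to minute 10, minute 65 to minute 115, minute 120 to minute 160.
B, merged: minute 70 to minute 185.
minute 5 to minute 10 is untouched.
minute 65 to minute 115 with B removed leaves minute 65 to minute 70.
minute 120 to minute 160 lies entirely inside B → drops out.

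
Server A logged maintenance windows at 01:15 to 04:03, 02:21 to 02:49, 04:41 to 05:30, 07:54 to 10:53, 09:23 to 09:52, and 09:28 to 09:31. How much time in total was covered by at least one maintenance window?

Merged: 01:15–04:03, 04:41–05:30, 07:54–10:53.
Lengths: 2 h 48 min + 49 min + 2 h 59 min = 6 h 36 min.

6 h 36 min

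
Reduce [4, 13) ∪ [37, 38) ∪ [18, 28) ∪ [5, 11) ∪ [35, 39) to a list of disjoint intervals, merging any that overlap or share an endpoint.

Sort by start: [4, 13), [5, 11), [18, 28), [35, 39), [37, 38).
[5, 11) overlaps/touches [4, 13) → extend to [4, 13).
[18, 28) is disjoint → start new block.
[35, 39) is disjoint → start new block.
[37, 38) overlaps/touches [35, 39) → extend to [35, 39).

[4, 13) ∪ [18, 28) ∪ [35, 39)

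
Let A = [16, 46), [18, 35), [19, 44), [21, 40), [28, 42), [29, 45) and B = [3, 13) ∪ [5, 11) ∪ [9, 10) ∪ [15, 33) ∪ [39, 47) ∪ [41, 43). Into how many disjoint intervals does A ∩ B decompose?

2

Merge the first list: [16, 46).
Merge the second list: [3, 13), [15, 33), [39, 47).
A ∩ B = [16, 33), [39, 46).
That is 2 disjoint pieces.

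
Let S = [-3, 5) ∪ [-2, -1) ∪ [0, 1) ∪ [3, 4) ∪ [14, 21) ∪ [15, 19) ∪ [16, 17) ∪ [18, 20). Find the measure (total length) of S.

Merged: [-3, 5), [14, 21).
Lengths: 8 + 7 = 15.

15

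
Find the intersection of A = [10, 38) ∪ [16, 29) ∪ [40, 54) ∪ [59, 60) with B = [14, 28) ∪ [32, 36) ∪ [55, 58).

[14, 28) ∪ [32, 36)

Merge the first list: [10, 38), [40, 54), [59, 60).
[10, 38) meets the second set on [14, 28), [32, 36).
[40, 54): no overlap with the second set.
[59, 60): no overlap with the second set.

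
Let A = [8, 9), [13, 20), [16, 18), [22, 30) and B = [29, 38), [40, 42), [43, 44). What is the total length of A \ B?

15

Merge the first list: [8, 9), [13, 20), [22, 30).
A \ B = [8, 9), [13, 20), [22, 29).
Total: 1 + 7 + 7 = 15.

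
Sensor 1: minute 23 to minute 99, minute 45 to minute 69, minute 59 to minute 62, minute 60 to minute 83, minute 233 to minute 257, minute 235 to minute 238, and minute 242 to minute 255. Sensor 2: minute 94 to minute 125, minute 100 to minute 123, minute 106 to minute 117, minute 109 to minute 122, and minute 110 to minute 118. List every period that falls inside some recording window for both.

Merge the first list: minute 23 to minute 99, minute 233 to minute 257.
Merge the second list: minute 94 to minute 125.
minute 23 to minute 99 overlaps B on minute 94 to minute 99.
minute 233 to minute 257 falls entirely outside B.

minute 94 to minute 99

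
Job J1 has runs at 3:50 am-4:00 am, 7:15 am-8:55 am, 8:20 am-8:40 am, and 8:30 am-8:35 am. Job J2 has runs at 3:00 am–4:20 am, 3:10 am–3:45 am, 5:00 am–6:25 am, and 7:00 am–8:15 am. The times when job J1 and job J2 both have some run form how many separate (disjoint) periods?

A, merged: 3:50 am–4:00 am, 7:15 am–8:55 am.
B, merged: 3:00 am–4:20 am, 5:00 am–6:25 am, 7:00 am–8:15 am.
A ∩ B = 3:50 am–4:00 am, 7:15 am–8:15 am.
That is 2 disjoint pieces.

2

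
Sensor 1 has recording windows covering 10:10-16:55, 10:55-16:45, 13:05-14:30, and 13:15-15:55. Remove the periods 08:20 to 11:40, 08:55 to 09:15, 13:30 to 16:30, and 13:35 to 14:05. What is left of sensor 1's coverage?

11:40–13:30, 16:30–16:55

First set merges to 10:10–16:55.
Second set merges to 08:20–11:40, 13:30–16:30.
10:10–16:55 minus B → 11:40–13:30, 16:30–16:55.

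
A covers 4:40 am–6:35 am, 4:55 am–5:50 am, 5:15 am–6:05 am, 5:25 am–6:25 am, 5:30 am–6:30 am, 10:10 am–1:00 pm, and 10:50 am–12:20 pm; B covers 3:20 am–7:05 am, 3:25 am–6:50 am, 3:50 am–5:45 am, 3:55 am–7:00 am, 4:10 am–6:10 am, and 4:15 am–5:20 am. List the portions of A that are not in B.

10:10 am-1:00 pm

A, merged: 4:40 am-6:35 am, 10:10 am-1:00 pm.
B, merged: 3:20 am-7:05 am.
4:40 am-6:35 am: entirely removed.
10:10 am-1:00 pm: nothing removed.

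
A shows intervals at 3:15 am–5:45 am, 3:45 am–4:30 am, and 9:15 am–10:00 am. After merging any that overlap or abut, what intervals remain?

3:15 am–5:45 am, 9:15 am–10:00 am

3:45 am–4:30 am overlaps/touches 3:15 am–5:45 am → extend to 3:15 am–5:45 am.
9:15 am–10:00 am is disjoint → start new block.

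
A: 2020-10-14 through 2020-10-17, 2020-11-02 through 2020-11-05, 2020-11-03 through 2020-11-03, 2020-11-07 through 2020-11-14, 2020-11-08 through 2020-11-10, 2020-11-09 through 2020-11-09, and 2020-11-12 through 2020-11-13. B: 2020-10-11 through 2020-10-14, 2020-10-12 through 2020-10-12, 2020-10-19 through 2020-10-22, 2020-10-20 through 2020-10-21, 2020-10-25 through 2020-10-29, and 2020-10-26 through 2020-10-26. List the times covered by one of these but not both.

First set merges to 2020-10-14 through 2020-10-17, 2020-11-02 through 2020-11-05, 2020-11-07 through 2020-11-14.
Second set merges to 2020-10-11 through 2020-10-14, 2020-10-19 through 2020-10-22, 2020-10-25 through 2020-10-29.
Only in the first: 2020-10-15 through 2020-10-17, 2020-11-02 through 2020-11-05, 2020-11-07 through 2020-11-14.
Only in the second: 2020-10-11 through 2020-10-13, 2020-10-19 through 2020-10-22, 2020-10-25 through 2020-10-29.
Together these are the periods covered by exactly one.

2020-10-11 through 2020-10-13, 2020-10-15 through 2020-10-17, 2020-10-19 through 2020-10-22, 2020-10-25 through 2020-10-29, 2020-11-02 through 2020-11-05, 2020-11-07 through 2020-11-14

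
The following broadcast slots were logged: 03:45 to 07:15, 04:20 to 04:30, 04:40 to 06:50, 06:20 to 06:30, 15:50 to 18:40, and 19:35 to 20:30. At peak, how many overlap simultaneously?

3

Walk the sorted start/end points keeping a running depth.
The depth first hits 3 at 06:20.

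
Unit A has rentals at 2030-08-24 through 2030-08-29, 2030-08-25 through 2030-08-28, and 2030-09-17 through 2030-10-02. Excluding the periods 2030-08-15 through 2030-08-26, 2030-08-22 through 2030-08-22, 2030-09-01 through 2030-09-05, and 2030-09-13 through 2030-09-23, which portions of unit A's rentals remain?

Merge the first list: 2030-08-24 through 2030-08-29, 2030-09-17 through 2030-10-02.
Merge the second list: 2030-08-15 through 2030-08-26, 2030-09-01 through 2030-09-05, 2030-09-13 through 2030-09-23.
2030-08-24 through 2030-08-29 with B removed leaves 2030-08-27 through 2030-08-29.
2030-09-17 through 2030-10-02 with B removed leaves 2030-09-24 through 2030-10-02.

2030-08-27 through 2030-08-29, 2030-09-24 through 2030-10-02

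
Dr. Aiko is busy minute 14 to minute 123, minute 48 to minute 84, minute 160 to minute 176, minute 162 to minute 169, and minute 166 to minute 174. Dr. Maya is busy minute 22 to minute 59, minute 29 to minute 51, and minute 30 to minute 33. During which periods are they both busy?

Merge the first list: minute 14 to minute 123, minute 160 to minute 176.
Merge the second list: minute 22 to minute 59.
minute 14 to minute 123 ∩ B → minute 22 to minute 59.
minute 160 to minute 176 meets no B interval.

minute 22 to minute 59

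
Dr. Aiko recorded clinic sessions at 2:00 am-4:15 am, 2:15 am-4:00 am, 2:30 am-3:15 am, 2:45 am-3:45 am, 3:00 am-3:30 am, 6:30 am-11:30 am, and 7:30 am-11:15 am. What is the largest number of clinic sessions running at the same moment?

Sweep endpoints in order; track running count of active intervals.
Peak of 5 reached at 3:00 am.

5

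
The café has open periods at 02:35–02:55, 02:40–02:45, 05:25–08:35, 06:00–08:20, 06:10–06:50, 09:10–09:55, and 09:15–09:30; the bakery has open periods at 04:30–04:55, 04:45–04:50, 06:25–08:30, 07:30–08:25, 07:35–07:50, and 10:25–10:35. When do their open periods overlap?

06:25-08:30

First set merges to 02:35-02:55, 05:25-08:35, 09:10-09:55.
Second set merges to 04:30-04:55, 06:25-08:30, 10:25-10:35.
02:35-02:55: no overlap with the second set.
05:25-08:35 meets the second set on 06:25-08:30.
09:10-09:55: no overlap with the second set.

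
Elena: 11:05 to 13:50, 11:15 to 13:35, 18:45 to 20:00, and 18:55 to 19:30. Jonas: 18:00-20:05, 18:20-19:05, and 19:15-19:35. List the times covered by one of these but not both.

First set merges to 11:05–13:50, 18:45–20:00.
Second set merges to 18:00–20:05.
Only in the first: 11:05–13:50.
Only in the second: 18:00–18:45, 20:00–20:05.
Together these are the periods covered by exactly one.

11:05–13:50, 18:00–18:45, 20:00–20:05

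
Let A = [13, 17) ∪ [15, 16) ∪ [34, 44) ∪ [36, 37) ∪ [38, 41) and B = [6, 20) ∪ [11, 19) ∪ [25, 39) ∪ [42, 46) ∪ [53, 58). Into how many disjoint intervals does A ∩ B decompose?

Merge the first list: [13, 17), [34, 44).
Merge the second list: [6, 20), [25, 39), [42, 46), [53, 58).
A ∩ B = [13, 17), [34, 39), [42, 44).
That is 3 disjoint pieces.

3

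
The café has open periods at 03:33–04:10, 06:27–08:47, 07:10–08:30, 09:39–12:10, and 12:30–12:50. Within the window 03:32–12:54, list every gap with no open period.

03:32–03:33, 04:10–06:27, 08:47–09:39, 12:10–12:30, 12:50–12:54

After merging, the occupied span is 03:33–04:10, 06:27–08:47, 09:39–12:10, 12:30–12:50.
Complement within 03:32–12:54: 03:32–03:33, 04:10–06:27, 08:47–09:39, 12:10–12:30, 12:50–12:54.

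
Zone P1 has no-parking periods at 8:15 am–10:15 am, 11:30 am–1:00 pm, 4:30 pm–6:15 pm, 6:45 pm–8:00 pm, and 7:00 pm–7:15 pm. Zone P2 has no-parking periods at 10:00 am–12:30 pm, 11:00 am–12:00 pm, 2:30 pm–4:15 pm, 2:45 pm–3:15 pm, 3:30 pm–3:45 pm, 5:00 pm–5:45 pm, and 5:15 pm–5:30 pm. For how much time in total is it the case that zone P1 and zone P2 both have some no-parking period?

First set merges to 8:15 am-10:15 am, 11:30 am-1:00 pm, 4:30 pm-6:15 pm, 6:45 pm-8:00 pm.
Second set merges to 10:00 am-12:30 pm, 2:30 pm-4:15 pm, 5:00 pm-5:45 pm.
A ∩ B = 10:00 am-10:15 am, 11:30 am-12:30 pm, 5:00 pm-5:45 pm.
Total: 15 min + 1 h + 45 min = 2 h.

2 h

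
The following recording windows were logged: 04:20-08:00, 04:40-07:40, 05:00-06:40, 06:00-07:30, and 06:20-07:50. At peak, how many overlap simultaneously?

At 06:20, 5 of the intervals are simultaneously active.
No point has more.

5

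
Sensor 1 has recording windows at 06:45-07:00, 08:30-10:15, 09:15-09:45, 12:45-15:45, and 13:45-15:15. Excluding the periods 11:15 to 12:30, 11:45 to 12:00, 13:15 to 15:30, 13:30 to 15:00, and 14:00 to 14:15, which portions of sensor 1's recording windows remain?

Merge the first list: 06:45–07:00, 08:30–10:15, 12:45–15:45.
Merge the second list: 11:15–12:30, 13:15–15:30.
06:45–07:00 is untouched.
08:30–10:15 is untouched.
12:45–15:45 with B removed leaves 12:45–13:15, 15:30–15:45.

06:45–07:00, 08:30–10:15, 12:45–13:15, 15:30–15:45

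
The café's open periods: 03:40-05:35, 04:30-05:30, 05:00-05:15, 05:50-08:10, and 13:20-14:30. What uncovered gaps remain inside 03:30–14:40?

Covered (merged): 03:40–05:35, 05:50–08:10, 13:20–14:30.
Uncovered inside 03:30–14:40: 03:30–03:40, 05:35–05:50, 08:10–13:20, 14:30–14:40.

03:30–03:40, 05:35–05:50, 08:10–13:20, 14:30–14:40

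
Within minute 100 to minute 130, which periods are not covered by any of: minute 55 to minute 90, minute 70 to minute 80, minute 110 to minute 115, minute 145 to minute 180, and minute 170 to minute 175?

The merged coverage is minute 55 to minute 90, minute 110 to minute 115, minute 145 to minute 180.
Gaps within minute 100 to minute 130: minute 100 to minute 110, minute 115 to minute 130.

minute 100 to minute 110, minute 115 to minute 130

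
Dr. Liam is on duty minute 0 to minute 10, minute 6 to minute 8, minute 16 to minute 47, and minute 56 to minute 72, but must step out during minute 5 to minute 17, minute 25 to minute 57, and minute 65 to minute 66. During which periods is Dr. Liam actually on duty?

minute 0 to minute 5, minute 17 to minute 25, minute 57 to minute 65, minute 66 to minute 72

First set merges to minute 0 to minute 10, minute 16 to minute 47, minute 56 to minute 72.
minute 0 to minute 10 \ B = minute 0 to minute 5.
minute 16 to minute 47 \ B = minute 17 to minute 25.
minute 56 to minute 72 \ B = minute 57 to minute 65, minute 66 to minute 72.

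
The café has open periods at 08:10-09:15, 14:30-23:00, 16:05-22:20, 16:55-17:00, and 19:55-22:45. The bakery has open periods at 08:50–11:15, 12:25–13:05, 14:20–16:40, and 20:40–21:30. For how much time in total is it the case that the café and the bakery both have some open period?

3 h 25 min

First set merges to 08:10–09:15, 14:30–23:00.
A ∩ B = 08:50–09:15, 14:30–16:40, 20:40–21:30.
Total: 25 min + 2 h 10 min + 50 min = 3 h 25 min.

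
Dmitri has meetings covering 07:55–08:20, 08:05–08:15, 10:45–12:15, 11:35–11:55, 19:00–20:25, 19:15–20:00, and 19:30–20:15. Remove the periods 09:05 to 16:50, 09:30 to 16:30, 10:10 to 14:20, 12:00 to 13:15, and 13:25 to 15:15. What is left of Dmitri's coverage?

A, merged: 07:55-08:20, 10:45-12:15, 19:00-20:25.
B, merged: 09:05-16:50.
07:55-08:20: no B overlap → unchanged.
10:45-12:15: fully covered by B → removed.
19:00-20:25: no B overlap → unchanged.

07:55-08:20, 19:00-20:25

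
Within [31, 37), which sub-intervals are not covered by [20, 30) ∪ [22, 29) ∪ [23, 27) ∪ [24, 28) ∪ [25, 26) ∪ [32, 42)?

[31, 32)

The merged coverage is [20, 30), [32, 42).
Uncovered inside [31, 37): [31, 32).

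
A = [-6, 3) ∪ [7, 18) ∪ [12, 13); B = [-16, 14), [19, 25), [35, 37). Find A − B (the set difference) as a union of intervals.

[14, 18)

First set merges to [-6, 3), [7, 18).
[-6, 3): entirely removed.
[7, 18) \ B = [14, 18).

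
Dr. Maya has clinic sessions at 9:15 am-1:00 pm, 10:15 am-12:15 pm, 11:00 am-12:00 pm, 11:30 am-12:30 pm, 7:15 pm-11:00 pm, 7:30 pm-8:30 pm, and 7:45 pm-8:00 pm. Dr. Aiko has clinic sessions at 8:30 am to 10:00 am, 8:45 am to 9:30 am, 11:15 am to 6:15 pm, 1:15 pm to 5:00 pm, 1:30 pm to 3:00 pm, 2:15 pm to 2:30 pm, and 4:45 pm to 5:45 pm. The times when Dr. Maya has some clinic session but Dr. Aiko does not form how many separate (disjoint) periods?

2

A, merged: 9:15 am–1:00 pm, 7:15 pm–11:00 pm.
B, merged: 8:30 am–10:00 am, 11:15 am–6:15 pm.
A \ B = 10:00 am–11:15 am, 7:15 pm–11:00 pm.
That is 2 disjoint pieces.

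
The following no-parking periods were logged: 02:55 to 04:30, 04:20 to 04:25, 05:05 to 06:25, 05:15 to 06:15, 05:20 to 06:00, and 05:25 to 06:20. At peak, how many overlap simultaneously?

Walk the sorted start/end points keeping a running depth.
The depth first hits 4 at 05:25.

4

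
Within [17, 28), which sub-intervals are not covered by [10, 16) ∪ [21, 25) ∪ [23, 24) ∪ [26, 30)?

[17, 21) ∪ [25, 26)

Covered (merged): [10, 16), [21, 25), [26, 30).
Complement within [17, 28): [17, 21), [25, 26).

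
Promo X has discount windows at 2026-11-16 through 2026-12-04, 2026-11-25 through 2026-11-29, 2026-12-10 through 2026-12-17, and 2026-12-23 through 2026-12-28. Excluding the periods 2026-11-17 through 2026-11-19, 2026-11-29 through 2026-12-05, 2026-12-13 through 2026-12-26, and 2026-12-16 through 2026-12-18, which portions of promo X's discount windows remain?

2026-11-16 through 2026-11-16, 2026-11-20 through 2026-11-28, 2026-12-10 through 2026-12-12, 2026-12-27 through 2026-12-28

First set merges to 2026-11-16 through 2026-12-04, 2026-12-10 through 2026-12-17, 2026-12-23 through 2026-12-28.
Second set merges to 2026-11-17 through 2026-11-19, 2026-11-29 through 2026-12-05, 2026-12-13 through 2026-12-26.
2026-11-16 through 2026-12-04 minus B → 2026-11-16 through 2026-11-16, 2026-11-20 through 2026-11-28.
2026-12-10 through 2026-12-17 minus B → 2026-12-10 through 2026-12-12.
2026-12-23 through 2026-12-28 minus B → 2026-12-27 through 2026-12-28.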